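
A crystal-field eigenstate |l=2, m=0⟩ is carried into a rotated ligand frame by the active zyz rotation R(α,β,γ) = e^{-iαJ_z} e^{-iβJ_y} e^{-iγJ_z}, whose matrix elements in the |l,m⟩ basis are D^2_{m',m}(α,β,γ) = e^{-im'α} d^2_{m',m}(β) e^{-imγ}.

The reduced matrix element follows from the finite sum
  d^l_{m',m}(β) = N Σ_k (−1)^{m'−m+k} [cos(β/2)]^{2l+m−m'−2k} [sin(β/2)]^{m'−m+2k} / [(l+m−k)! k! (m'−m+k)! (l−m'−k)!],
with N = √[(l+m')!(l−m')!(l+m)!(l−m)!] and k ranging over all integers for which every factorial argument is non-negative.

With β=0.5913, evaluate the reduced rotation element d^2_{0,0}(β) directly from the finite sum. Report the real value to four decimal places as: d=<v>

d^2_{0,0}(β=0.5913) via the finite sum:
With c≡cos(β/2)=0.956613 and s≡sin(β/2)=0.291362, N=[2·2·2·2]^{1/2}=4.000000
The bounds max(0,m−m')=0 and min(l+m,l−m')=2 give 3 terms
  k=0: (−1)^0·4.0000/(4)·0.9566^4·0.2914^0 = +0.837423
  k=1: (−1)^1·4.0000/(1)·0.9566^2·0.2914^2 = -0.310740
  k=2: (−1)^2·4.0000/(4)·0.9566^0·0.2914^4 = +0.007207
d^2_{0,0}(0.5913) = +0.837423 -0.310740 +0.007207 = +0.533890

d=0.5339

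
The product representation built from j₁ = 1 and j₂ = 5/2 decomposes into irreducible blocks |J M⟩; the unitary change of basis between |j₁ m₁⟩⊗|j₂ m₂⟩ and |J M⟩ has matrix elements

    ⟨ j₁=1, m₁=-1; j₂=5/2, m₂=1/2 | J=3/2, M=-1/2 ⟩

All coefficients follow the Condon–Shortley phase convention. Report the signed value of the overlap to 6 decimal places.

j₁+j₂−J=2  J+j₁−j₂=0  J−j₁+j₂=3  j₁+j₂+J+1=6
(j₁±m₁, j₂±m₂, J±M) = (0,2,3,2,1,2)
P² = 16/5
sum k=2..2:
  [2] +1/4 = 1/4
S = 1/4
C² = P²·S² = 1/5 ; C = +0.447214

+√(1/5) ≈ +0.447214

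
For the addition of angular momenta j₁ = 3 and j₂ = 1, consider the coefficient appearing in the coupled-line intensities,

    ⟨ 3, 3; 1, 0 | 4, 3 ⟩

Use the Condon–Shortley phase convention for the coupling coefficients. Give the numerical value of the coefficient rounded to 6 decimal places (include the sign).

j₁+j₂−J=0  J+j₁−j₂=6  J−j₁+j₂=2  j₁+j₂+J+1=9
(j₁±m₁, j₂±m₂, J±M) = (6,0,1,1,7,1)
P² = 129600
sum k=0..0:
  [0] +1/720 = 1/720
S = 1/720
C² = P²·S² = 1/4 ; C = +0.500000

+√(1/4) ≈ +0.500000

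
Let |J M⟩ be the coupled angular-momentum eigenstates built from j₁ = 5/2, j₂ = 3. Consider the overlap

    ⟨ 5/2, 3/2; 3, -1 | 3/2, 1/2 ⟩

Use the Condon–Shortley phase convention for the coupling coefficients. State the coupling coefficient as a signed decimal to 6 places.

triangle: 4!×1!×2!/8! = 48/40320
(j±m)!: 4!×1!×2!×4!×2!×1! = 2304
prefactor² = (2J+1)×Δ×N² = 384/35
  k=0: +1/(0!×4!×1!×2!×0!×0!) = 1/48
  k=1: −1/(1!×3!×0!×1!×1!×1!) = -1/6
Σ = -7/48  ⇒  CG² = 384/35×(-7/48)² = 7/30
CG = −√(7/30) = -0.483046

-0.483046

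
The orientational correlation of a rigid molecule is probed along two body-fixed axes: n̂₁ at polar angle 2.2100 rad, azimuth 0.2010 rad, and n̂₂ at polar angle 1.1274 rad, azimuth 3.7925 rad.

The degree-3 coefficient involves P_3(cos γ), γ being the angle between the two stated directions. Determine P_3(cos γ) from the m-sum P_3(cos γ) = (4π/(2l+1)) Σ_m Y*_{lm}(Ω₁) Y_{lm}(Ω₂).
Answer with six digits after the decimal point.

Summing Y*_{l m}(θ₁,φ₁)·Y_{l m}(θ₂,φ₂) over m ∈ [−3, 3]; prefactor 4π/(2·3+1) = 1.795196:
  m=-3: Y*=0.17765 + 0.12232j  Y=0.11461 + 0.28536j  product -0.01454 + 0.06471j
  m=-2: Y*=-0.36140 - 0.15365j  Y=0.09507 - 0.34488j  product -0.08735 + 0.11003j
  m=-1: Y*=0.19809 + 0.04036j  Y=0.01852 - 0.01411j  product 0.00424 - 0.00205j
  m=+0: Y*=0.27173 + 0.00000j  Y=-0.33296 + 0.00000j  product -0.09048 + 0.00000j
  m=+1: Y*=-0.19809 + 0.04036j  Y=-0.01852 - 0.01411j  product 0.00424 + 0.00205j
  m=+2: Y*=-0.36140 + 0.15365j  Y=0.09507 + 0.34488j  product -0.08735 - 0.11003j
  m=+3: Y*=-0.17765 + 0.12232j  Y=-0.11461 + 0.28536j  product -0.01454 - 0.06471j
Σ over m = -0.28579 - 0.00000j; ×(4π/7) → -0.51304 - 0.00000j. Real part: -0.513040

-0.513040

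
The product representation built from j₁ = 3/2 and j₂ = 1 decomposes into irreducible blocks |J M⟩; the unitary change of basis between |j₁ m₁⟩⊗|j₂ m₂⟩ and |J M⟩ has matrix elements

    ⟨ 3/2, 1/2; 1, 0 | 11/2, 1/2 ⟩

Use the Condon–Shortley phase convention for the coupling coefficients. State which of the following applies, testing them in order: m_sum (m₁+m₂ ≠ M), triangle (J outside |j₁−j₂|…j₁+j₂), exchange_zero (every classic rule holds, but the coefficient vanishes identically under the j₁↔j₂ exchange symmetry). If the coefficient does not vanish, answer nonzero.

triangle

m-sum: m₁+m₂ = 1/2+0 = 1/2, M = 1/2  ✓
triangle: need |j₁−j₂| ≤ J ≤ j₁+j₂, i.e. J ∈ [1/2, 5/2]; J = 11/2 is outside ✗ ⇒ coefficient is 0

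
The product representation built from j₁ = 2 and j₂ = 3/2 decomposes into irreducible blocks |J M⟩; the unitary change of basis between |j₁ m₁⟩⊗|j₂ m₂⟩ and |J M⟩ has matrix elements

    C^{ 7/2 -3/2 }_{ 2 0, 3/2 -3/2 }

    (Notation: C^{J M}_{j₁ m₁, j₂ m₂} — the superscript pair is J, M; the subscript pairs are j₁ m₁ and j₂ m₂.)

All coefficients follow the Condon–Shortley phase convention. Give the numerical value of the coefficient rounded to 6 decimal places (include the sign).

√[8·0!4!3!/8! · 2!2!0!3!2!5!] = √(1152/7)
  +(−1)^0/∏(0,0,2,0,2,3)! = 1/24  (running 1/24)
⟨..|..⟩ = √(1152/7)·(1/24) = +0.534522

+0.534522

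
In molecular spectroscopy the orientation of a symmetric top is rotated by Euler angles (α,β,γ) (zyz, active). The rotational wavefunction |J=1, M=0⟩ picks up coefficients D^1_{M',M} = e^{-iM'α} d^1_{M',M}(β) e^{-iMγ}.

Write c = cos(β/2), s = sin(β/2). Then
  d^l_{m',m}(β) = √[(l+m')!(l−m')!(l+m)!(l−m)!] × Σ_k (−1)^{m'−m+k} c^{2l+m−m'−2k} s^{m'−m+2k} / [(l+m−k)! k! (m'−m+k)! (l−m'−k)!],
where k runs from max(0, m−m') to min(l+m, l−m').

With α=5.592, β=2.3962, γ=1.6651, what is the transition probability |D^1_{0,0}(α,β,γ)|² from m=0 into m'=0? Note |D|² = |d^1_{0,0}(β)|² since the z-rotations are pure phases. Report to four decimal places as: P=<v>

P=0.5400

First d^1_{0,0}(β=2.3962), then the phase factors e^{-i(0)α} and e^{-i(0)γ}:
With c≡cos(β/2)=0.364128 and s≡sin(β/2)=0.931349, N=[1·1·1·1]^{1/2}=1.000000
The bounds max(0,m−m')=0 and min(l+m,l−m')=1 give 2 terms
  k=0: (−1)^0·1.0000/(1)·0.3641^2·0.9313^0 = +0.132589
  k=1: (−1)^1·1.0000/(1)·0.3641^0·0.9313^2 = -0.867411
d^1_{0,0}(2.3962) = +0.132589 -0.867411 = -0.734822
|D^1_{0,0}|² = |d^1_{0,0}(β)|² = (-0.734822)² = 0.539963 (the z-rotation phases have unit modulus)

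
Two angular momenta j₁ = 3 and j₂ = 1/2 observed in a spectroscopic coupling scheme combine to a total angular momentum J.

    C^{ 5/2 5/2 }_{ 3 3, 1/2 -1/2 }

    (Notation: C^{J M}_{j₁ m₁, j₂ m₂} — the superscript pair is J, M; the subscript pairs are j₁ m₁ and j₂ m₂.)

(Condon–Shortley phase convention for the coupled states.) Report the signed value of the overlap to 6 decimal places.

√[6·1!5!0!/7! · 6!0!0!1!5!0!] = √(86400/7)
  +(−1)^0/∏(0,1,0,0,5,0)! = 1/120  (running 1/120)
⟨..|..⟩ = √(86400/7)·(1/120) = +0.925820

+√(6/7) ≈ +0.925820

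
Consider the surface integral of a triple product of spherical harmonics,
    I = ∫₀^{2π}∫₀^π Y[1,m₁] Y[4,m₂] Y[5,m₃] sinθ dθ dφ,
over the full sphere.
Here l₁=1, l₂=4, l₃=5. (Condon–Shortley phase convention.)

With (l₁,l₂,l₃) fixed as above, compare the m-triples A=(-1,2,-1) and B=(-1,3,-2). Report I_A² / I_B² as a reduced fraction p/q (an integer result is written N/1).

Shared (l₁,l₂,l₃)=(1,4,5): N and (l;000)² cancel in I_A²/I_B².
A: Δ = 0!·2!·8!/11! = 1/495; Racah Σ t=0..0: t=0:+1/2880 = 1/2880; ⇒ 3j(1 4 5; -1 2 -1)² = 2/165, sgn +1
B: Δ = 0!·2!·8!/11! = 1/495; Racah Σ t=0..0: t=0:+1/10080 = 1/10080; ⇒ 3j(1 4 5; -1 3 -2)² = 1/165, sgn -1
I_A²/I_B² = (2/165)/(1/165) = 2/1

2/1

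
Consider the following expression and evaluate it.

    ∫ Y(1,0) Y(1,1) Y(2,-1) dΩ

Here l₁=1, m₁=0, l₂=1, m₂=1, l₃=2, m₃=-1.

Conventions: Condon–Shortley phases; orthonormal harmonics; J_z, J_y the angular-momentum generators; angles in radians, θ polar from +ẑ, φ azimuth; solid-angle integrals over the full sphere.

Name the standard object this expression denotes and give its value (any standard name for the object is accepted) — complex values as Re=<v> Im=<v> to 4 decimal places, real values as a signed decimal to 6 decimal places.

This is a Gaunt coefficient — the integral of a triple product of spherical harmonics over the sphere.
Rules hold: Σm=0, L=4 even, 0≤2≤2.
N = 3·3·5 = 45
Δ = 0!·2!·2!/5! = 1/30
Racah Σ t=0..0: t=0:+1/1 = 1/1
⇒ 3j(1 1 2; 0 0 0)² = 2/15, sgn +1
Racah Σ t=0..0: t=0:+1/2 = 1/2
⇒ 3j(1 1 2; 0 1 -1)² = 1/10, sgn -1
4πI² = N·(3j₀)²·(3jₘ)² = 3/5
I = -1·√(0.6/4π) = -0.21850969

Gaunt coefficient, -0.218510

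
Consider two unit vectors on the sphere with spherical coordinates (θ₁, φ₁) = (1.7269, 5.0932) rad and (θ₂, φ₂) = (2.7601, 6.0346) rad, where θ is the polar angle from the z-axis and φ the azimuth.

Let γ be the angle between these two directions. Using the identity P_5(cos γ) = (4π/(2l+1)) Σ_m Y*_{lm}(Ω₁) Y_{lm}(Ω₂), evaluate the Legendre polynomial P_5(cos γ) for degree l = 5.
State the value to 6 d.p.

Term-by-term m-sum for l=5 (normalisation 4π/11 = 1.142397):
  m=-5: Y*=(0.412571, 0.142820)  Y=(0.001069, 0.003143)  product (-0.000008, 0.001449)
  m=-4: Y*=(-0.010329, -0.217043)  Y=(-0.014265, -0.021943)  product (-0.004615, 0.003323)
  m=-3: Y*=(0.237357, -0.108387)  Y=(0.088554, 0.081797)  product (0.029885, 0.009817)
  m=-2: Y*=(-0.172588, -0.164570)  Y=(-0.303577, -0.164731)  product (0.025284, 0.078390)
  m=-1: Y*=(0.079243, -0.197932)  Y=(0.522681, 0.132675)  product (0.067679, -0.092942)
  m=+0: Y*=(-0.242640, -0.000000)  Y=(-0.157188, 0.000000)  product (0.038140, 0.000000)
  m=+1: Y*=(-0.079243, -0.197932)  Y=(-0.522681, 0.132675)  product (0.067679, 0.092942)
  m=+2: Y*=(-0.172588, 0.164570)  Y=(-0.303577, 0.164731)  product (0.025284, -0.078390)
  m=+3: Y*=(-0.237357, -0.108387)  Y=(-0.088554, 0.081797)  product (0.029885, -0.009817)
  m=+4: Y*=(-0.010329, 0.217043)  Y=(-0.014265, 0.021943)  product (-0.004615, -0.003323)
  m=+5: Y*=(-0.412571, 0.142820)  Y=(-0.001069, 0.003143)  product (-0.000008, -0.001449)
Accumulated sum (0.274589, 0.000000); after 4π/(2l+1) scaling, (0.313690, 0.000000) ⇒ P_5 = 0.313690

0.313690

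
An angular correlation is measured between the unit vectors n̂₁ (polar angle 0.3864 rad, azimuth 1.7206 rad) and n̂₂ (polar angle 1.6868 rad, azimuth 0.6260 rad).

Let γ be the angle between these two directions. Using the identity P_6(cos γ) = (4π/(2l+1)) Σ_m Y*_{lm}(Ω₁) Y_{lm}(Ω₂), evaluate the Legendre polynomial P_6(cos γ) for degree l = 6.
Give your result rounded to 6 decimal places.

Summing Y*_{l m}(θ₁,φ₁)·Y_{l m}(θ₂,φ₂) over m ∈ [−6, 6]; prefactor 4π/(2·6+1) = 0.966644:
  m=-6: Y*=-0.000861-0.001083i  Y=-0.379083+0.267443i  product +0.000616+0.000180i
  m=-5: Y*=-0.008023+0.008629i  Y=+0.187257+0.002171i  product -0.001521+0.001598i
  m=-4: Y*=+0.050141+0.034246i  Y=+0.237933+0.176263i  product +0.005894+0.016986i
  m=-3: Y*=+0.090317-0.187251i  Y=-0.063734-0.200898i  product -0.043375-0.006210i
  m=-2: Y*=-0.435258-0.134454i  Y=+0.077024-0.233367i  product -0.064902+0.091219i
  m=-1: Y*=-0.076254+0.505211i  Y=-0.176712+0.127764i  product -0.051073-0.099019i
  m=+0: Y*=-0.057020-0.000000i  Y=-0.231985+0.000000i  product +0.013228+0.000000i
  m=+1: Y*=+0.076254+0.505211i  Y=+0.176712+0.127764i  product -0.051073+0.099019i
  m=+2: Y*=-0.435258+0.134454i  Y=+0.077024+0.233367i  product -0.064902-0.091219i
  m=+3: Y*=-0.090317-0.187251i  Y=+0.063734-0.200898i  product -0.043375+0.006210i
  m=+4: Y*=+0.050141-0.034246i  Y=+0.237933-0.176263i  product +0.005894-0.016986i
  m=+5: Y*=+0.008023+0.008629i  Y=-0.187257+0.002171i  product -0.001521-0.001598i
  m=+6: Y*=-0.000861+0.001083i  Y=-0.379083-0.267443i  product +0.000616-0.000180i
Accumulated sum -0.295493-0.000000i; after 4π/(2l+1) scaling, -0.285637-0.000000i ⇒ P_6 = -0.285637

-0.285637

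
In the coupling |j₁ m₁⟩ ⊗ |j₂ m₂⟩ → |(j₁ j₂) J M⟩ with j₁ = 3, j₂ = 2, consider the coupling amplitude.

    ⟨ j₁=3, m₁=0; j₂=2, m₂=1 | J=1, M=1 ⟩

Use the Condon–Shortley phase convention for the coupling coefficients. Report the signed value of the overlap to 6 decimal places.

√[3·4!2!0!/7! · 3!3!3!1!2!0!] = √(432/35)
  +(−1)^3/∏(3,1,0,0,2,0)! = -1/12  (running -1/12)
⟨..|..⟩ = √(432/35)·(-1/12) = -0.292770

-0.292770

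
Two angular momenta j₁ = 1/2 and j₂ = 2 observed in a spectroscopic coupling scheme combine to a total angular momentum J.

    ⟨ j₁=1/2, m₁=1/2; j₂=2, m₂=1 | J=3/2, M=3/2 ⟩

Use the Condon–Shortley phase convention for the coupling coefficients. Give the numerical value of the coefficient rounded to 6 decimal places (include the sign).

j₁+j₂−J=1  J+j₁−j₂=0  J−j₁+j₂=3  j₁+j₂+J+1=5
(j₁±m₁, j₂±m₂, J±M) = (1,0,3,1,3,0)
P² = 36/5
sum k=0..0:
  [0] +1/6 = 1/6
S = 1/6
C² = P²·S² = 1/5 ; C = +0.447214

+0.447214  (= +√(1/5))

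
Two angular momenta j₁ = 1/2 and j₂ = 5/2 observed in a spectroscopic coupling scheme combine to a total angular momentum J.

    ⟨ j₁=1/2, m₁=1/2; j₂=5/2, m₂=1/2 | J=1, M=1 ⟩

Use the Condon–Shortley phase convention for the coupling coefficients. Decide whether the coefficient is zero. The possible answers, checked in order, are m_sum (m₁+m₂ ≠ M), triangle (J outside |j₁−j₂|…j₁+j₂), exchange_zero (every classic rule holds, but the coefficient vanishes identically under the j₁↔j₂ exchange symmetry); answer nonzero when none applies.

triangle

m-sum: m₁+m₂ = 1/2+1/2 = 1, M = 1  ✓
triangle: need |j₁−j₂| ≤ J ≤ j₁+j₂, i.e. J ∈ [2, 3]; J = 1 is outside ✗ ⇒ coefficient is 0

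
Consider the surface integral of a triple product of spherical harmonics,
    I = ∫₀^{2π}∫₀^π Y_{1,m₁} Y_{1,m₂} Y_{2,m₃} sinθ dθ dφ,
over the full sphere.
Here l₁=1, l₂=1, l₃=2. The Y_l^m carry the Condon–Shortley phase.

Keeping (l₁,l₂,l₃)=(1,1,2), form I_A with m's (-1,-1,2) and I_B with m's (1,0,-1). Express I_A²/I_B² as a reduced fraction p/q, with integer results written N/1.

2/1

Same 1,1,2: normalisation and zero-m 3j drop out of the ratio.
A: Δ: 0! 2! 2! / 5! → 1/30; sum: t=0:+1/4 = 1/4; 3j²(1 1 2; -1 -1 2) = Δ·Π!·Σ² = 1/5  (sign +1)
B: Δ: 0! 2! 2! / 5! → 1/30; sum: t=0:+1/2 = 1/2; 3j²(1 1 2; 1 0 -1) = Δ·Π!·Σ² = 1/10  (sign -1)
I_A²/I_B² = (1/5)/(1/10) = 2/1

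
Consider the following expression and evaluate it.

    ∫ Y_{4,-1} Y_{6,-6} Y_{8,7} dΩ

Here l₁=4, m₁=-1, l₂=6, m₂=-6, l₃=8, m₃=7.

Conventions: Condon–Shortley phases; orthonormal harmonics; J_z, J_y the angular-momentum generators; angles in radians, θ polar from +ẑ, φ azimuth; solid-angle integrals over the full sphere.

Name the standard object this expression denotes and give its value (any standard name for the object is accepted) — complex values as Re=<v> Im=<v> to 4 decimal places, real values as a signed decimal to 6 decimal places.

Gaunt coefficient, +0.210031

This is a Gaunt coefficient — the integral of a triple product of spherical harmonics over the sphere.
m-sum 0 ✓  L=18 even ✓  2≤8≤10 ✓
Π(2lᵢ+1) = 9×13×17 = 1989
triangle coeff Δ(4,6,8) = 1/23279256
Σ_t [0,2]: t=0:+1/1658880 t=1:−1/518400 t=2:+1/1658880 = -1/1382400
(3j)²=504/46189 [(4 6 8; 0 0 0)], sign=-1
Σ_t [0,0]: t=0:+1/870912000 = 1/870912000
(3j)²=33/1292 [(4 6 8; -1 -6 7)], sign=-1
⇒ 4πI² = 3402/6137
I = (+1)√(3402/6137/(4π)) = 0.21003137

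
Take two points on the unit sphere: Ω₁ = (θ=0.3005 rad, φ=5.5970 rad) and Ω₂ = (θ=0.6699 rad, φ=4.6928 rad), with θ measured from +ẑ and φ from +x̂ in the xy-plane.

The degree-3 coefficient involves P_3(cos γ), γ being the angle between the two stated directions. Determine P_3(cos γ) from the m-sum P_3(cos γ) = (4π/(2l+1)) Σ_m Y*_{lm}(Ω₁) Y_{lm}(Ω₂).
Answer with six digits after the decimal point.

Addition theorem: P_3(cos γ) = (4π/7) Σ_m Y*_{lm}(Ω₁) Y_{lm}(Ω₂), m = −3…3:
  m=-3: Y*=-0.005071-0.009558i  Y=+0.005866-0.099701i  product -0.000983+0.000450i
  m=-2: Y*=+0.016860-0.083850i  Y=-0.308615-0.012097i  product -0.006218+0.025673i
  m=-1: Y*=+0.263617-0.215887i  Y=-0.008146+0.415772i  product +0.087613+0.111363i
  m=+0: Y*=+0.556755-0.000000i  Y=+0.021170+0.000000i  product +0.011786+0.000000i
  m=+1: Y*=-0.263617-0.215887i  Y=+0.008146+0.415772i  product +0.087613-0.111363i
  m=+2: Y*=+0.016860+0.083850i  Y=-0.308615+0.012097i  product -0.006218-0.025673i
  m=+3: Y*=+0.005071-0.009558i  Y=-0.005866-0.099701i  product -0.000983-0.000450i
Total Σ_m = +0.172611-0.000000i. Multiply by 1.795196: +0.309870-0.000000i. P_3(cos γ) = 0.309870

0.309870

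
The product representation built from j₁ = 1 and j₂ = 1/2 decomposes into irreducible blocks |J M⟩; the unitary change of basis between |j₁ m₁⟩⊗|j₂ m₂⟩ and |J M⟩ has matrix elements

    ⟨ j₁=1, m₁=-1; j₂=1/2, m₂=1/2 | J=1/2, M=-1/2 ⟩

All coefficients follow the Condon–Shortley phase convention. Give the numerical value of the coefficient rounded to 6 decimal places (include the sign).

triangle: 1!·1!·0!/3! = 1/6
(j±m)!: 0!·2!·1!·0!·0!·1! = 2
prefactor² = (2J+1)·Δ·N² = 2/3
  k=1: −1/(1!·0!·1!·0!·0!·0!) = -1
Σ = -1  ⇒  CG² = 2/3·(-1)² = 2/3
CG = −√(2/3) = -0.816497

−√(2/3) = -0.816497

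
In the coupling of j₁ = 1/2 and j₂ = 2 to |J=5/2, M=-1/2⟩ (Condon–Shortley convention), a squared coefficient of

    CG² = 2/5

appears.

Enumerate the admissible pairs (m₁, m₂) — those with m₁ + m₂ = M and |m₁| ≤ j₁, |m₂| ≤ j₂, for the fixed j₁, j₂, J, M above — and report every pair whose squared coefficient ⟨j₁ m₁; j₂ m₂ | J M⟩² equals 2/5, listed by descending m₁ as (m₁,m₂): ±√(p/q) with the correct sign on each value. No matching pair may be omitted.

(1/2,-1): +√(2/5)

Admissible pairs with m₁+m₂ = M = -1/2: (-1/2,0), (1/2,-1)
  (m₁,m₂)=(1/2,-1): CG² = 2/5, CG = +√(2/5)   ← matches the target
  (m₁,m₂)=(-1/2,0): CG² = 3/5, CG = +√(3/5)
Pairs with CG² = 2/5: (1/2,-1): +√(2/5)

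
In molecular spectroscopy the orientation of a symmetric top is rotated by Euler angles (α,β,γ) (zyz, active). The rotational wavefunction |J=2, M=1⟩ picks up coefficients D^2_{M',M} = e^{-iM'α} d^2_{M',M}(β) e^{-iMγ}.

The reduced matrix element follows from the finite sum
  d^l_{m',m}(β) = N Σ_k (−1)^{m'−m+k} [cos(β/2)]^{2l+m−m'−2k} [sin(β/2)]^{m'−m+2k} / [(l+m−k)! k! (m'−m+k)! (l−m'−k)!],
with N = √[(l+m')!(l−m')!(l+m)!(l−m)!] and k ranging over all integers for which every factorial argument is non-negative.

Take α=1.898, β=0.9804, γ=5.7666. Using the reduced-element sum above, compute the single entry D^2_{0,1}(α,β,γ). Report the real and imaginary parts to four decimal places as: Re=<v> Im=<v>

Re=0.4925 Im=0.2797

First d^2_{0,1}(β=0.9804), then the phase factors e^{-i(0)α} and e^{-i(1)γ}:
Half-angle: c=0.882239, s=0.470802. N=√(2·2·6·1)=4.898979
k∈{1,2} keeps every argument non-negative
  k=1: (−1)^0·4.8990/(2)·0.8822^3·0.4708^1 = +0.791904
  k=2: (−1)^1·4.8990/(2)·0.8822^1·0.4708^3 = -0.225516
d^2_{0,1}(0.9804) = +0.791904 -0.225516 = +0.566388
Attach z-rotation phases: D = e^{-i(0)(1.8980)}·(+0.566388)·e^{-i(1)(5.7666)} = +0.492480+0.279747i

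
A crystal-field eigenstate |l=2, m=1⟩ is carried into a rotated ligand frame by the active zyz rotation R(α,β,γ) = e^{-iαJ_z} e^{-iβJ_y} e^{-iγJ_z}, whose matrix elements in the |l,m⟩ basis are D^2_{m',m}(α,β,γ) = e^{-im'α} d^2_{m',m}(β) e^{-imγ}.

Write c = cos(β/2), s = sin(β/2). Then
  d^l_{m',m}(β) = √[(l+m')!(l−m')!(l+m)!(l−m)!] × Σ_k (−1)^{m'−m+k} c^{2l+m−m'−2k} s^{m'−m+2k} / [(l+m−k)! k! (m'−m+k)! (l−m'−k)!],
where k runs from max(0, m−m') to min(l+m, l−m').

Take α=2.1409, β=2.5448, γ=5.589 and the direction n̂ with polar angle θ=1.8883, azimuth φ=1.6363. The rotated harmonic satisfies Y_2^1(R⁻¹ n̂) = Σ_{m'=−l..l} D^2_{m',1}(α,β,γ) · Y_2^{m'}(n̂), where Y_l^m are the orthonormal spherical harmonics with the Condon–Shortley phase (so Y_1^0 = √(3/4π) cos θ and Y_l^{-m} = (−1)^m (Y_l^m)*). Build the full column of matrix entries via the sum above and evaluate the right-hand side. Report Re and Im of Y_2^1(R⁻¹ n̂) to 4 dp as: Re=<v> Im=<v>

Re=0.0561 Im=0.3816

Need the full column D^2_{m',1} for m'=−2..2 at α=2.1409, β=2.5448, γ=5.5890.
cos(β/2)=0.293988, sin(β/2)=0.955809
d^2_{-2,1}: single k=3 term ⇒ +0.513420;  D = +0.133774-0.495686i
d^2_{-1,1}: k∈[2..3] ⇒ +0.236877 -0.834612 = -0.597736;  D = +0.569877-0.180355i
d^2_{0,1}: k∈[1..2] ⇒ +0.059489 -0.628809 = -0.569320;  D = -0.437565-0.364228i
d^2_{1,1}: k∈[0..1] ⇒ +0.007470 -0.236877 = -0.229407;  D = -0.028392+0.227643i
d^2_{2,1}: single k=0 term ⇒ -0.048572;  D = +0.043821-0.020953i
Y_2^{m'}(θ=1.8883,φ=1.6363) and Σ D·Y over m':
  (+0.1338-0.4957i)·(-0.3456+0.0455i)  (+0.5699-0.1804i)·(+0.0150+0.2286i)  (-0.4376-0.3642i)·(-0.2232+0.0000i)  (-0.0284+0.2276i)·(-0.0150+0.2286i)  (+0.0438-0.0210i)·(-0.3456-0.0455i)
Y_2^1(R⁻¹ n̂) = +0.056050+0.381638i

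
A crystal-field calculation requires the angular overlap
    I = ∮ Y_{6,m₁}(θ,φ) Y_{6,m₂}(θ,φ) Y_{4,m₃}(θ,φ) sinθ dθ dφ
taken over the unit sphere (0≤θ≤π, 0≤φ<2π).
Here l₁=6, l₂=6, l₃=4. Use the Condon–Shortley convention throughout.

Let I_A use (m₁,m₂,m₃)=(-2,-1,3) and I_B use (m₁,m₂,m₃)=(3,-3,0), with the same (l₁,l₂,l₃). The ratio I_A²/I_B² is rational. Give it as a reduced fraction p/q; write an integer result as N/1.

343/1458

Shared (l₁,l₂,l₃)=(6,6,4): N and (l;000)² cancel in I_A²/I_B².
A: Δ = 8!·4!·4!/17! = 1/15315300; Racah Σ t=4..5: t=4:+1/82944 t=5:−1/103680 = 1/414720; ⇒ 3j(6 6 4; -2 -1 3)² = 49/43758, sgn -1
B: Δ = 8!·4!·4!/17! = 1/15315300; Racah Σ t=0..3: t=0:+1/1451520 t=1:−1/80640 t=2:+1/51840 t=3:−1/414720 = 1/193536; ⇒ 3j(6 6 4; 3 -3 0)² = 81/17017, sgn +1
I_A²/I_B² = (49/43758)/(81/17017) = 343/1458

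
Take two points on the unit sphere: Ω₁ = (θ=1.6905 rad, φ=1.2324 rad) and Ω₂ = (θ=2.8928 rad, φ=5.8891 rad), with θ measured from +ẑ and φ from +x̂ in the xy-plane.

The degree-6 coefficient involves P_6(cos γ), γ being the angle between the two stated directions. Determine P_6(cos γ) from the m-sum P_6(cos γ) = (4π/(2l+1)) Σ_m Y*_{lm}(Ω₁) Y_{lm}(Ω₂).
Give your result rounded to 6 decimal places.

Term-by-term m-sum for l=6 (normalisation 4π/13 = 0.966644):
  [-6]  conj(Y_{6,-6})(Ω₁) = (0.205246, 0.414698) ; Y_{6,-6}(Ω₂) = (-0.000077, 0.000076) ; Δ = (-0.000047, -0.000016)
  [-5]  conj(Y_{6,-5})(Ω₁) = (-0.191378, 0.023306) ; Y_{6,-5}(Ω₂) = (0.000571, -0.001352) ; Δ = (-0.000078, 0.000272)
  [-4]  conj(Y_{6,-4})(Ω₁) = (-0.062992, 0.285427) ; Y_{6,-4}(Ω₂) = (-0.000068, 0.012241) ; Δ = (-0.003490, -0.000790)
  [-3]  conj(Y_{6,-3})(Ω₁) = (-0.183889, -0.114167) ; Y_{6,-3}(Ω₂) = (-0.026184, -0.063966) ; Δ = (-0.002488, 0.014752)
  [-2]  conj(Y_{6,-2})(Ω₁) = (-0.187720, 0.150808) ; Y_{6,-2}(Ω₂) = (0.183959, 0.184982) ; Δ = (-0.062430, -0.006982)
  [-1]  conj(Y_{6,-1})(Ω₁) = (-0.074249, -0.210973) ; Y_{6,-1}(Ω₂) = (-0.539121, -0.224187) ; Δ = (-0.007269, 0.130386)
  [+0]  conj(Y_{6,0})(Ω₁) = (-0.226689, -0.000000) ; Y_{6,0}(Ω₂) = (0.454651, 0.000000) ; Δ = (-0.103064, -0.000000)
  [+1]  conj(Y_{6,1})(Ω₁) = (0.074249, -0.210973) ; Y_{6,1}(Ω₂) = (0.539121, -0.224187) ; Δ = (-0.007269, -0.130386)
  [+2]  conj(Y_{6,2})(Ω₁) = (-0.187720, -0.150808) ; Y_{6,2}(Ω₂) = (0.183959, -0.184982) ; Δ = (-0.062430, 0.006982)
  [+3]  conj(Y_{6,3})(Ω₁) = (0.183889, -0.114167) ; Y_{6,3}(Ω₂) = (0.026184, -0.063966) ; Δ = (-0.002488, -0.014752)
  [+4]  conj(Y_{6,4})(Ω₁) = (-0.062992, -0.285427) ; Y_{6,4}(Ω₂) = (-0.000068, -0.012241) ; Δ = (-0.003490, 0.000790)
  [+5]  conj(Y_{6,5})(Ω₁) = (0.191378, 0.023306) ; Y_{6,5}(Ω₂) = (-0.000571, -0.001352) ; Δ = (-0.000078, -0.000272)
  [+6]  conj(Y_{6,6})(Ω₁) = (0.205246, -0.414698) ; Y_{6,6}(Ω₂) = (-0.000077, -0.000076) ; Δ = (-0.000047, 0.000016)
Accumulated sum (-0.254665, 0.000000); after 4π/(2l+1) scaling, (-0.246170, 0.000000) ⇒ P_6 = -0.246170

-0.246170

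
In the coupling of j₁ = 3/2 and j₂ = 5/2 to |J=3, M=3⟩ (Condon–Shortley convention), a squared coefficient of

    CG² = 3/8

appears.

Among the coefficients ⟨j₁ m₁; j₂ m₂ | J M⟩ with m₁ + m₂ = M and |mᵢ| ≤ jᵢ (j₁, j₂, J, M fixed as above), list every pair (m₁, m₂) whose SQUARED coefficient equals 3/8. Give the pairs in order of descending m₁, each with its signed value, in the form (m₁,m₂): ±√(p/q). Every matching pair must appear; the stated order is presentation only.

Admissible pairs with m₁+m₂ = M = 3: (1/2,5/2), (3/2,3/2)
  (m₁,m₂)=(3/2,3/2): CG² = 3/8, CG = +√(3/8)   ← matches the target
  (m₁,m₂)=(1/2,5/2): CG² = 5/8, CG = −√(5/8)
Pairs with CG² = 3/8: (3/2,3/2): +√(3/8)

(3/2,3/2): +√(3/8)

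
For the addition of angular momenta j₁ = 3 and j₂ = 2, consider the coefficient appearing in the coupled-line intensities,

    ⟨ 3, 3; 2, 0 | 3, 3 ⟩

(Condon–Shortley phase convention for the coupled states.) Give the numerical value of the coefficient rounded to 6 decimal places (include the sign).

triangle: 2!*4!*2!/9! = 96/362880
(j±m)!: 6!*0!*2!*2!*6!*0! = 2073600
prefactor² = (2J+1)*Δ*N² = 3840
  k=0: +1/(0!*2!*0!*2!*4!*0!) = 1/96
Σ = 1/96  ⇒  CG² = 3840*(1/96)² = 5/12
CG = +√(5/12) = +0.645497

+0.645497  (= +√(5/12))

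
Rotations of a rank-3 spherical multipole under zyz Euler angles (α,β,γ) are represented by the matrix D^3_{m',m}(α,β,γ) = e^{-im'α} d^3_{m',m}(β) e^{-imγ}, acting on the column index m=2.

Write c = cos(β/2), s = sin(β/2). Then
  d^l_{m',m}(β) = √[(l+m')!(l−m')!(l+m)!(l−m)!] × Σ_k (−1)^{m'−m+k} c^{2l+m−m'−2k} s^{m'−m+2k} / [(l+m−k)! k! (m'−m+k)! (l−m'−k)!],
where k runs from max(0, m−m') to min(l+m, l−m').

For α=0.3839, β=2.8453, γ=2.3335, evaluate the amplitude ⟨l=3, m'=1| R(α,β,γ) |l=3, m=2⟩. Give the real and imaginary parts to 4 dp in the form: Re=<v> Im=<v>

First d^3_{1,2}(β=2.8453), then the phase factors e^{-i(1)α} and e^{-i(2)γ}:
Half-angle: c=0.147605, s=0.989046. N=√(24·2·120·1)=75.894664
k∈{1,2} keeps every argument non-negative
  k=1: (−1)^0·75.8947/(24)·0.1476^5·0.9890^1 = +0.000219
  k=2: (−1)^1·75.8947/(12)·0.1476^3·0.9890^3 = -0.019678
d^3_{1,2}(2.8453) = +0.000219 -0.019678 = -0.019459
D = (+0.927211-0.374539i)·(-0.019459)·(-0.045373+0.998970i) = -0.006462-0.018355i

Re=-0.0065 Im=-0.0184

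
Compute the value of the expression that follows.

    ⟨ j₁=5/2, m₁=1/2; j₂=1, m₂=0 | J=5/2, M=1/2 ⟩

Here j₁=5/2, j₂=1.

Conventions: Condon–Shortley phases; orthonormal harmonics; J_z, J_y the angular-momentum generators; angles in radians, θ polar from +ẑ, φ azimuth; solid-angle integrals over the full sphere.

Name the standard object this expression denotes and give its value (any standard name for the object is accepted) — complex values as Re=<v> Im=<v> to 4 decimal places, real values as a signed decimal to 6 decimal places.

This is a Clebsch–Gordan (vector-coupling) coefficient.
j₁+j₂−J=1  J+j₁−j₂=4  J−j₁+j₂=1  j₁+j₂+J+1=7
(j₁±m₁, j₂±m₂, J±M) = (3,2,1,1,3,2)
P² = 144/35
sum k=0..1:
  [0] +1/4 = 1/4
  [1] −1/6 = -1/6
S = 1/12
C² = P²·S² = 1/35 ; C = +0.169031

Clebsch–Gordan coefficient, +√(1/35) ≈ +0.169031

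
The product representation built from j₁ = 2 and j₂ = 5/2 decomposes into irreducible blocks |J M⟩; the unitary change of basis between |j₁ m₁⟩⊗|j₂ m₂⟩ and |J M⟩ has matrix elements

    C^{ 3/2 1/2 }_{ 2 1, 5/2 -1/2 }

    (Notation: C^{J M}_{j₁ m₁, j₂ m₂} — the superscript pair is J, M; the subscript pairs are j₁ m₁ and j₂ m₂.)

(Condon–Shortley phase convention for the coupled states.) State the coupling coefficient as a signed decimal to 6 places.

√[4·3!1!2!/7! · 3!1!2!3!2!1!] = √(48/35)
  +(−1)^0/∏(0,3,1,2,0,0)! = 1/12  (running 1/12)
  +(−1)^1/∏(1,2,0,1,1,1)! = -1/2  (running -5/12)
⟨..|..⟩ = √(48/35)·(-5/12) = -0.487950

−√(5/21) = -0.487950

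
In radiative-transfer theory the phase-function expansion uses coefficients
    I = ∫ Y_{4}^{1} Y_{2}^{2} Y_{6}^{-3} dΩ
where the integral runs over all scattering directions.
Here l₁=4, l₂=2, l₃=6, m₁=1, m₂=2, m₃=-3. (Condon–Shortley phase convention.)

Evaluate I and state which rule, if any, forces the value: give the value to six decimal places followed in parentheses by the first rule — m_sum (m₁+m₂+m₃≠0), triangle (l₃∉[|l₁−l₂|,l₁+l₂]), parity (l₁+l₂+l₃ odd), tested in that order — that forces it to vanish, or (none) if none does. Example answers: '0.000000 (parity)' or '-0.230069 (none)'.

m-sum 0 ✓  L=12 even ✓  2≤6≤6 ✓
Π(2lᵢ+1) = 9×5×13 = 585
triangle coeff Δ(4,2,6) = 1/6435
Σ_t [0,0]: t=0:+1/2304 = 1/2304
(3j)²=5/143 [(4 2 6; 0 0 0)], sign=+1
Σ_t [0,0]: t=0:+1/17280 = 1/17280
(3j)²=14/715 [(4 2 6; 1 2 -3)], sign=-1
⇒ 4πI² = 630/1573
I = (-1)√(630/1573/(4π)) = -0.17852580
No selection rule forces the value: the integral is nonzero (none).

-0.178526 (none)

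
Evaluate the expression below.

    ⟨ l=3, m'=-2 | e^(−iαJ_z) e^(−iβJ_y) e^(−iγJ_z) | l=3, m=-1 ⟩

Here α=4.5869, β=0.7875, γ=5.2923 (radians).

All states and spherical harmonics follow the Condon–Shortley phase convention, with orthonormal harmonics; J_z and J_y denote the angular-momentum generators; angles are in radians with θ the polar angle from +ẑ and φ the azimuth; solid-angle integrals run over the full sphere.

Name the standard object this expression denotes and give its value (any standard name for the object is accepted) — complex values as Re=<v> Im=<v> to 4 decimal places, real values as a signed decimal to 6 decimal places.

Wigner D-matrix element, Re=-0.1724 Im=0.5050

This is a Wigner D-matrix element — the rotation-matrix element ⟨l m'| R(α,β,γ) |l m⟩ in the angular-momentum basis.
D^3_{-2,-1}(4.5869,0.7875,5.2923) = e^{-i·-2·4.5869}·d^3_{-2,-1}(0.7875)·e^{-i·-1·5.2923}. Compute d first:
c=cos(0.787500/2)=0.923477, s=sin(0.787500/2)=0.383654; N=√[1·120·2·24]=75.894664
Admissible k: 1..2 (factorial args all ≥0)
  k=1: (−1)^0·75.8947/(24)·0.9235^5·0.3837^1 = +0.814836
  k=2: (−1)^1·75.8947/(12)·0.9235^3·0.3837^3 = -0.281273
d^3_{-2,-1}(0.7875) = +0.814836 -0.281273 = +0.533563
D = (-0.968670+0.248351i)·(+0.533563)·(+0.547950-0.836511i) = -0.172359+0.504957i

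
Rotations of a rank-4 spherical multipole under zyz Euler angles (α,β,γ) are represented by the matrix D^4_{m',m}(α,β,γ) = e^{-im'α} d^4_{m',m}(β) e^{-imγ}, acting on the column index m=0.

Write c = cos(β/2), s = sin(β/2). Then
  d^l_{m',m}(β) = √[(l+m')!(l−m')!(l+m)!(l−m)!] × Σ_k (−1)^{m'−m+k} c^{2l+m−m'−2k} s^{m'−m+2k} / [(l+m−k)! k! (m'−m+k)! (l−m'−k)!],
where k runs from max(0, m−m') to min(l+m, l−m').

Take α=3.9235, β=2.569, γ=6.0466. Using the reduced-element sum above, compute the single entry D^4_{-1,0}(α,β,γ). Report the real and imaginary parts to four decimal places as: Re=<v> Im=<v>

Re=0.3514 Im=0.3489

First d^4_{-1,0}(β=2.5690), then the phase factors e^{-i(-1)α} and e^{-i(0)γ}:
c=cos(2.569000/2)=0.282401, s=sin(2.569000/2)=0.959296; N=√[6·120·24·24]=643.987578
The bounds max(0,m−m')=1 and min(l+m,l−m')=4 give 4 terms
  k=1: (−1)^0·643.9876/(144)·0.2824^7·0.9593^1 = +0.000615
  k=2: (−1)^1·643.9876/(24)·0.2824^5·0.9593^3 = -0.042546
  k=3: (−1)^2·643.9876/(24)·0.2824^3·0.9593^5 = +0.490942
  k=4: (−1)^3·643.9876/(144)·0.2824^1·0.9593^7 = -0.944172
d^4_{-1,0}(2.5690) = +0.000615 -0.042546 +0.490942 -0.944172 = -0.495162
Attach z-rotation phases: D = e^{-i(-1)(3.9235)}·(-0.495162)·e^{-i(0)(6.0466)} = +0.351352+0.348908i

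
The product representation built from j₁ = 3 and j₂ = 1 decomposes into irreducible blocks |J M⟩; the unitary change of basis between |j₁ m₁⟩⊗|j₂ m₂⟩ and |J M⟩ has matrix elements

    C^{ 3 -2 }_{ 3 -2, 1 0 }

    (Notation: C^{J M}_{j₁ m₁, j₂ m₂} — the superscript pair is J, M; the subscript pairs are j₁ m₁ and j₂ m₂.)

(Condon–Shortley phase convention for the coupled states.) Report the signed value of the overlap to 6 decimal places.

-0.577350  (= −√(1/3))

j₁+j₂−J=1  J+j₁−j₂=5  J−j₁+j₂=1  j₁+j₂+J+1=8
(j₁±m₁, j₂±m₂, J±M) = (1,5,1,1,1,5)
P² = 300
sum k=0..1:
  [0] +1/120 = 1/120
  [1] −1/24 = -1/24
S = -1/30
C² = P²·S² = 1/3 ; C = -0.577350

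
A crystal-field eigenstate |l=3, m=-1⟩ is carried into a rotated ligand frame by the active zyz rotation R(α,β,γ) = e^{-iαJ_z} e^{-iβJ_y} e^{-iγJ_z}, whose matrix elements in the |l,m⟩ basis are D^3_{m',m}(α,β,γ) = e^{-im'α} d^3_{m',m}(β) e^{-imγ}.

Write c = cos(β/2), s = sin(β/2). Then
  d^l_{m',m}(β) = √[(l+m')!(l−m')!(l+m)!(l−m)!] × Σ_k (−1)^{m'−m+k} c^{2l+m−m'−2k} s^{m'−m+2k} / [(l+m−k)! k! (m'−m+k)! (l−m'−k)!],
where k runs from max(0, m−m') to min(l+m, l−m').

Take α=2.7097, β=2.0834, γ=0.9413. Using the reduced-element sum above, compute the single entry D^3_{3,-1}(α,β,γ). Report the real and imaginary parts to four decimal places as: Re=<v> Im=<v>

D^3_{3,-1}(2.7097,2.0834,0.9413) = e^{-i·3·2.7097}·d^3_{3,-1}(2.0834)·e^{-i·-1·0.9413}. Compute d first:
c=cos(2.083400/2)=0.504753, s=sin(2.083400/2)=0.863264; N=√[720·1·2·24]=185.903201
k∈{0} keeps every argument non-negative
  k=0: (−1)^4·185.9032/(48)·0.5048^2·0.8633^4 = +0.547997
d^3_{3,-1}(2.0834) = +0.547997
Phases: e^{-i·(3)·2.7097}=-0.271661-0.962393i, e^{-i·(-1)·0.9413}=+0.588738+0.808324i ⇒ D=+0.338656-0.430828i

Re=0.3387 Im=-0.4308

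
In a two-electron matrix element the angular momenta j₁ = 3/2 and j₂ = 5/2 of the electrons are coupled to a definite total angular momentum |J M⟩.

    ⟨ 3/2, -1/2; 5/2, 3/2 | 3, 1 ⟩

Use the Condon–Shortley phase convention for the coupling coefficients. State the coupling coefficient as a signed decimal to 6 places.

√[7·1!2!4!/8! · 1!2!4!1!4!2!] = √(96/5)
  +(−1)^0/∏(0,1,2,4,0,0)! = 1/48  (running 1/48)
  +(−1)^1/∏(1,0,1,3,1,1)! = -1/6  (running -7/48)
⟨..|..⟩ = √(96/5)·(-7/48) = -0.639010

-0.639010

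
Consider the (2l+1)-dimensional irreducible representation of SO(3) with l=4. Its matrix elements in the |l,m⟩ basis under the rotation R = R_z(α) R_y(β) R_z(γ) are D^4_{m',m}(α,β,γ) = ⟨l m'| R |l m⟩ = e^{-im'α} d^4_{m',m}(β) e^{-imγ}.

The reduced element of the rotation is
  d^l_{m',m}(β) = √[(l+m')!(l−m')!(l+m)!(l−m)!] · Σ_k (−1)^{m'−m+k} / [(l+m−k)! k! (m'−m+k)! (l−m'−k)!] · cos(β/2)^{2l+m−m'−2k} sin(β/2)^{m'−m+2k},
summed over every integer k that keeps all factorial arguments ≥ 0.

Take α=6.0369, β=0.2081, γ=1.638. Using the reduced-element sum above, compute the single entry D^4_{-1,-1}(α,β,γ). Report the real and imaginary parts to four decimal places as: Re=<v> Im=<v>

Re=0.1433 Im=0.7915

First d^4_{-1,-1}(β=0.2081), then the phase factors e^{-i(-1)α} and e^{-i(-1)γ}:
With c≡cos(β/2)=0.994592 and s≡sin(β/2)=0.103862, N=[6·120·6·120]^{1/2}=720.000000
The bounds max(0,m−m')=0 and min(l+m,l−m')=3 give 4 terms
  k=0: (−1)^0·720.0000/(720)·0.9946^8·0.1039^0 = +0.957544
  k=1: (−1)^1·720.0000/(48)·0.9946^6·0.1039^2 = -0.156631
  k=2: (−1)^2·720.0000/(24)·0.9946^4·0.1039^4 = +0.003416
  k=3: (−1)^3·720.0000/(72)·0.9946^2·0.1039^6 = -0.000012
d^4_{-1,-1}(0.2081) = +0.957544 -0.156631 +0.003416 -0.000012 = +0.804317
Phases: e^{-i·(-1)·6.0369}=+0.969825-0.243803i, e^{-i·(-1)·1.6380}=-0.067153+0.997743i ⇒ D=+0.143270+0.791454i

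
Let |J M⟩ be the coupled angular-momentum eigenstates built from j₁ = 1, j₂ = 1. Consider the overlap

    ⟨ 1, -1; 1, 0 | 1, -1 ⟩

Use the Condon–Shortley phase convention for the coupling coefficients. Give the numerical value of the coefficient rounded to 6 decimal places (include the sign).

√[3·1!1!1!/4! · 0!2!1!1!0!2!] = √(1/2)
  +(−1)^1/∏(1,0,1,0,0,1)! = -1  (running -1)
⟨..|..⟩ = √(1/2)·(-1) = -0.707107

−√(1/2) ≈ -0.707107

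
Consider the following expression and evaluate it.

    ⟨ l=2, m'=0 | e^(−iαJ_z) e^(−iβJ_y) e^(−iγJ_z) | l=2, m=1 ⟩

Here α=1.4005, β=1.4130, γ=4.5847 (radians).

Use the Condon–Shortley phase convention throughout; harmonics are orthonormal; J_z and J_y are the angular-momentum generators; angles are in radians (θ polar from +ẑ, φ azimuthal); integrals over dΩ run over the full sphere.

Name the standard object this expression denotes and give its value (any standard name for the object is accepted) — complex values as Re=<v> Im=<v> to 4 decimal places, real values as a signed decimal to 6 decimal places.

Wigner D-matrix element, Re=-0.0242 Im=0.1885

This is a Wigner D-matrix element — the rotation-matrix element ⟨l m'| R(α,β,γ) |l m⟩ in the angular-momentum basis.
First d^2_{0,1}(β=1.4130), then the phase factors e^{-i(0)α} and e^{-i(1)γ}:
c=cos(1.413000/2)=0.760639, s=sin(1.413000/2)=0.649176; N=√[2·2·6·1]=4.898979
Admissible k: 1..2 (factorial args all ≥0)
  k=1: (−1)^0·4.8990/(2)·0.7606^3·0.6492^1 = +0.699798
  k=2: (−1)^1·4.8990/(2)·0.7606^1·0.6492^3 = -0.509730
d^2_{0,1}(1.4130) = +0.699798 -0.509730 = +0.190068
Phases: e^{-i·(0)·1.4005}=+1.000000+0.000000i, e^{-i·(1)·4.5847}=-0.127342+0.991859i ⇒ D=-0.024204+0.188521i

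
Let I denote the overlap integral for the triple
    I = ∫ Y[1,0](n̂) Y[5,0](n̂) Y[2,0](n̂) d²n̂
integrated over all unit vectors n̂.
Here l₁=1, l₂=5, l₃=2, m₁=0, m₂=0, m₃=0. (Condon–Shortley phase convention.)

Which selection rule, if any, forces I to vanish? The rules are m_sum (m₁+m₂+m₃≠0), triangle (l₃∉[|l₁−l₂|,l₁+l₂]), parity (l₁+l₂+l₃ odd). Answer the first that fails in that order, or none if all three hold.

triangle

m₁+m₂+m₃ = 0 + 0 + 0 = 0  ✓
triangle: need |l₁−l₂| ≤ l₃ ≤ l₁+l₂ = [4,6]; l₃=2 is outside  ✗
parity: l₁+l₂+l₃ = 8 is even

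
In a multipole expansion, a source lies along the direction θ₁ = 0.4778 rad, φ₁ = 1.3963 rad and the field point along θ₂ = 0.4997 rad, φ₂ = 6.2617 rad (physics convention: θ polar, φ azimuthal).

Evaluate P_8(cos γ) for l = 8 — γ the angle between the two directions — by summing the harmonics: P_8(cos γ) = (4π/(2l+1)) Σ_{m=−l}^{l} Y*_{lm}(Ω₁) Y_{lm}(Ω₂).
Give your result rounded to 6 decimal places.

-0.083387

Addition theorem: P_8(cos γ) = (4π/17) Σ_m Y*_{lm}(Ω₁) Y_{lm}(Ω₂), m = −8…8:
  m=-8: (+0.000179-0.001014i) × (+0.001411+0.000245i) = +0.000001-0.000001i  (running Σ = +0.000001-0.000001i)
  m=-7: (-0.007477-0.002724i) × (+0.010376+0.001572i) = -0.000073-0.000040i  (running Σ = -0.000073-0.000041i)
  m=-6: (-0.019272+0.033364i) × (+0.047692+0.006182i) = -0.001125+0.001472i  (running Σ = -0.001198+0.001431i)
  m=-5: (+0.100376+0.084256i) × (+0.153358+0.016538i) = +0.014000+0.014581i  (running Σ = +0.012802+0.016012i)
  m=-4: (+0.242358-0.203302i) × (+0.347318+0.029923i) = +0.090258-0.063358i  (running Σ = +0.103060-0.047346i)
  m=-3: (-0.254420-0.440780i) × (+0.514846+0.033231i) = -0.116340-0.235388i  (running Σ = -0.013279-0.282735i)
  m=-2: (-0.398690+0.145078i) × (+0.365250+0.015705i) = -0.147900+0.046729i  (running Σ = -0.161179-0.236006i)
  m=-1: (-0.017789-0.100908i) × (-0.180750-0.003884i) = +0.002823+0.018308i  (running Σ = -0.158356-0.217698i)
  m=0: (-0.464972-0.000000i) × (-0.438532+0.000000i) = +0.203905+0.000000i  (running Σ = +0.045549-0.217698i)
  m=1: (+0.017789-0.100908i) × (+0.180750-0.003884i) = +0.002823-0.018308i  (running Σ = +0.048373-0.236006i)
  m=2: (-0.398690-0.145078i) × (+0.365250-0.015705i) = -0.147900-0.046729i  (running Σ = -0.099527-0.282735i)
  m=3: (+0.254420-0.440780i) × (-0.514846+0.033231i) = -0.116340+0.235388i  (running Σ = -0.215867-0.047346i)
  m=4: (+0.242358+0.203302i) × (+0.347318-0.029923i) = +0.090258+0.063358i  (running Σ = -0.125608+0.016012i)
  m=5: (-0.100376+0.084256i) × (-0.153358+0.016538i) = +0.014000-0.014581i  (running Σ = -0.111609+0.001431i)
  m=6: (-0.019272-0.033364i) × (+0.047692-0.006182i) = -0.001125-0.001472i  (running Σ = -0.112734-0.000041i)
  m=7: (+0.007477-0.002724i) × (-0.010376+0.001572i) = -0.000073+0.000040i  (running Σ = -0.112807-0.000001i)
  m=8: (+0.000179+0.001014i) × (+0.001411-0.000245i) = +0.000001+0.000001i  (running Σ = -0.112807-0.000000i)
Σ over m = -0.112807-0.000000i; ×(4π/17) → -0.083387-0.000000i. Real part: -0.083387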